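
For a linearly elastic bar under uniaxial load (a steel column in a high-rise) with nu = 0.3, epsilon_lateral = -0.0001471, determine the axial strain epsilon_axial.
Model: a linearly elastic bar under uniaxial load, so epsilon_lateral = -nu·epsilon_axial.
Solve for epsilon_axial: epsilon_axial = -epsilon_lateral / nu.
Substitute:
  epsilon_axial = -(-0.0001471) / 0.3
  epsilon_axial = 0.0004903
Final answer: epsilon_axial = 0.0004903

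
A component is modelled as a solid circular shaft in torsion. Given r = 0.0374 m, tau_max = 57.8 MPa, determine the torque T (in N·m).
Model: a solid circular shaft in torsion, so tau_max = (2·T) / (π·r^3).
Solve for T: T = (π·tau_max·r^3) / 2.
Convert to SI units:
  tau_max = 57.8 MPa = 5.78 × 10⁷ Pa
Substitute:
  T = (π × (5.78 × 10⁷) × 0.0374^3) / 2
  T = 4750 N·m
Final answer: T = 4750 N·m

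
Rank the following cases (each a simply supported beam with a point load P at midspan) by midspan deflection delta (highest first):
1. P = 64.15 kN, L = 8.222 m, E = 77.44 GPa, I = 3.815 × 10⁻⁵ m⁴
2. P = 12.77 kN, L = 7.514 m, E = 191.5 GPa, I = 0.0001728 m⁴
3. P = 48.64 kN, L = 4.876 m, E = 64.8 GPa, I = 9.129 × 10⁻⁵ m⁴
Model: a simply supported beam with a point load P at midspan, so delta = (P·L^3) / (48·E·I) (SI units).
  Case 1: delta = (64150 × 8.222^3) / (48 × (7.744 × 10¹⁰) × (3.815 × 10⁻⁵)) = 0.2514 m = 251.4 mm
  Case 2: delta = (12770 × 7.514^3) / (48 × (1.915 × 10¹¹) × 0.0001728) = 0.003411 m = 3.411 mm
  Case 3: delta = (48640 × 4.876^3) / (48 × (6.48 × 10¹⁰) × (9.129 × 10⁻⁵)) = 0.01986 m = 19.86 mm
Ordering: 251.4 mm (case 1) > 19.86 mm (case 3) > 3.411 mm (case 2)
Final answer: 1, 3, 2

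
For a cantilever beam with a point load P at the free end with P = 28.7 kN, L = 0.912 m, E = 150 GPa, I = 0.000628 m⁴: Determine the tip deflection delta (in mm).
Model: a cantilever beam with a point load P at the free end, so delta = (P·L^3) / (3·E·I).
Convert to SI units:
  P = 28.7 kN = 28700 N
  E = 150 GPa = 1.5 × 10¹¹ Pa
Substitute:
  delta = (28700 × 0.912^3) / (3 × (1.5 × 10¹¹) × 0.000628)
  delta = 7.704 × 10⁻⁵ m
Convert: delta = 7.704 × 10⁻⁵ m = 0.07704 mm
Final answer: delta = 0.07704 mm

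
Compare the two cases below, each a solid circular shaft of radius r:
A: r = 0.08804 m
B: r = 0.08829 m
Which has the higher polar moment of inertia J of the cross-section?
Model: a solid circular shaft of radius r, so J = (π·r^4) / 2 (SI units).
  A: J = (π × 0.08804^4) / 2 = 9.437 × 10⁻⁵ m⁴
  B: J = (π × 0.08829^4) / 2 = 9.545 × 10⁻⁵ m⁴
9.545 × 10⁻⁵ m⁴ > 9.437 × 10⁻⁵ m⁴, so B is larger.
Final answer: B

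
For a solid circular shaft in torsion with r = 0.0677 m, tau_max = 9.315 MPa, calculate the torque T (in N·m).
Model: a solid circular shaft in torsion, so tau_max = (2·T) / (π·r^3).
Solve for T: T = (π·tau_max·r^3) / 2.
Convert to SI units:
  tau_max = 9.315 MPa = 9.315 × 10⁶ Pa
Substitute:
  T = (π × (9.315 × 10⁶) × 0.0677^3) / 2
  T = 4540 N·m
Final answer: T = 4540 N·m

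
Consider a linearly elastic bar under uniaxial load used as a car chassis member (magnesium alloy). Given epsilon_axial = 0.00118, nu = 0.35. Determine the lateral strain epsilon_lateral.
Model: a linearly elastic bar under uniaxial load, so epsilon_lateral = -nu·epsilon_axial.
Substitute:
  epsilon_lateral = -(0.35 × 0.00118)
  epsilon_lateral = -0.000413
Final answer: epsilon_lateral = -0.000413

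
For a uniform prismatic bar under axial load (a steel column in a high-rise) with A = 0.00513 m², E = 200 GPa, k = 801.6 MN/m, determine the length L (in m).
Model: a uniform prismatic bar under axial load, so k = (A·E) / L.
Solve for L: L = (A·E) / k.
Convert to SI units:
  E = 200 GPa = 2 × 10¹¹ Pa
  k = 801.6 MN/m = 8.016 × 10⁸ N/m
Substitute:
  L = (0.00513 × (2 × 10¹¹)) / (8.016 × 10⁸)
  L = 1.28 m
Final answer: L = 1.28 m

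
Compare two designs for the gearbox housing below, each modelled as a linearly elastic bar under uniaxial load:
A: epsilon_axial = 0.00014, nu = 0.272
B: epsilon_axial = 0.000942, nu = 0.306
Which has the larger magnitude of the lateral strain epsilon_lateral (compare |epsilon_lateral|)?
Model: a linearly elastic bar under uniaxial load, so epsilon_lateral = -nu·epsilon_axial (SI units).
  A: epsilon_lateral = -(0.272 × 0.00014) = -3.808 × 10⁻⁵
  B: epsilon_lateral = -(0.306 × 0.000942) = -0.0002883
|epsilon_lateral|: A = 3.808 × 10⁻⁵, B = 0.0002883, so B is larger in magnitude.
Final answer: B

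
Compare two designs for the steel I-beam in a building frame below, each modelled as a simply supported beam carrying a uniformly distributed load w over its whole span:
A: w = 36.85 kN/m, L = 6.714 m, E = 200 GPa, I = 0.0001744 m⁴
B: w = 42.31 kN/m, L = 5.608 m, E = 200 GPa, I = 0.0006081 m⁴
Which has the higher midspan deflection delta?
Model: a simply supported beam carrying a uniformly distributed load w over its whole span, so delta = (5·w·L^4) / (384·E·I) (SI units).
  A: delta = (5 × 36850 × 6.714^4) / (384 × (2 × 10¹¹) × 0.0001744) = 0.02795 m = 27.95 mm
  B: delta = (5 × 42310 × 5.608^4) / (384 × (2 × 10¹¹) × 0.0006081) = 0.00448 m = 4.48 mm
27.95 mm > 4.48 mm, so A is larger.
Final answer: A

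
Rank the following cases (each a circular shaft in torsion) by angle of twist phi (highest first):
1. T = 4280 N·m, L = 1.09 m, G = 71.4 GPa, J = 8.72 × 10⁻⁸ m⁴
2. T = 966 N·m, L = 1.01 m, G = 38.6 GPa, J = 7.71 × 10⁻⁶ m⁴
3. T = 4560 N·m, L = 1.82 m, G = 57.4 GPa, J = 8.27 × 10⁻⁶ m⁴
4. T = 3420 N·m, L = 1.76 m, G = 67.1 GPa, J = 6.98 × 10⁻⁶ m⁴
Model: a circular shaft in torsion, so phi = (T·L) / (G·J) (SI units).
  Case 1: phi = (4280 × 1.09) / ((7.14 × 10¹⁰) × (8.72 × 10⁻⁸)) = 0.7493 rad = 42.93°
  Case 2: phi = (966 × 1.01) / ((3.86 × 10¹⁰) × (7.71 × 10⁻⁶)) = 0.003278 rad = 0.1878°
  Case 3: phi = (4560 × 1.82) / ((5.74 × 10¹⁰) × (8.27 × 10⁻⁶)) = 0.01748 rad = 1.002°
  Case 4: phi = (3420 × 1.76) / ((6.71 × 10¹⁰) × (6.98 × 10⁻⁶)) = 0.01285 rad = 0.7363°
Ordering: 42.93° (case 1) > 1.002° (case 3) > 0.7363° (case 4) > 0.1878° (case 2)
Final answer: 1, 3, 4, 2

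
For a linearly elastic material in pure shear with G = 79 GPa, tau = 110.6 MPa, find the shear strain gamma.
Model: a linearly elastic material in pure shear, so tau = G·gamma.
Solve for gamma: gamma = tau / G.
Convert to SI units:
  G = 79 GPa = 7.9 × 10¹⁰ Pa
  tau = 110.6 MPa = 1.106 × 10⁸ Pa
Substitute:
  gamma = (1.106 × 10⁸) / (7.9 × 10¹⁰)
  gamma = 0.0014
Final answer: gamma = 0.0014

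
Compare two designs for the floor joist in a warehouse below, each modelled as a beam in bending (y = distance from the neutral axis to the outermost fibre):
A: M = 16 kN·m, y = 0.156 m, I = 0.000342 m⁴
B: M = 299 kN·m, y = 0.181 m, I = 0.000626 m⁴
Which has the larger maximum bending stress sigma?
Model: a beam in bending (y = distance from the neutral axis to the outermost fibre), so sigma = (M·y) / I (SI units).
  A: sigma = (16000 × 0.156) / 0.000342 = 7.298 × 10⁶ Pa = 7.298 MPa
  B: sigma = (299000 × 0.181) / 0.000626 = 8.645 × 10⁷ Pa = 86.45 MPa
86.45 MPa > 7.298 MPa, so B is larger.
Final answer: B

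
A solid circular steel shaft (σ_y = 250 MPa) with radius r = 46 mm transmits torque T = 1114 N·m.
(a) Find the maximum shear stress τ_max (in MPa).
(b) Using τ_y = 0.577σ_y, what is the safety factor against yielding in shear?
(a) For a solid circular shaft, τ_max = T·r/J with J = π·r^4/2, i.e. τ_max = 2·T / (π·r^3). Convert r = 46 mm = 0.046 m.
  τ_max = (2 × 1114) / (π × 0.046^3) = 7.286 × 10⁶ Pa = 7.286 MPa
(b) τ_y = 0.577 × 250 = 144.25 MPa
  SF = τ_y/τ_max = 144.25 / 7.286 = 19.8
Final answer: (a) τ_max = 7.286 MPa, (b) SF = 19.8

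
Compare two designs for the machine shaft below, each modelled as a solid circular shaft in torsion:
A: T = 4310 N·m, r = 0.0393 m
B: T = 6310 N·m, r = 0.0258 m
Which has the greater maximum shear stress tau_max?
Model: a solid circular shaft in torsion, so tau_max = (2·T) / (π·r^3) (SI units).
  A: tau_max = (2 × 4310) / (π × 0.0393^3) = 4.52 × 10⁷ Pa = 45.2 MPa
  B: tau_max = (2 × 6310) / (π × 0.0258^3) = 2.339 × 10⁸ Pa = 233.9 MPa
233.9 MPa > 45.2 MPa, so B is larger.
Final answer: B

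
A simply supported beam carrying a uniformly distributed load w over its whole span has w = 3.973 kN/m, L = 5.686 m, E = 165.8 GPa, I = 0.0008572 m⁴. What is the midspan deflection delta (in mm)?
Model: a simply supported beam carrying a uniformly distributed load w over its whole span, so delta = (5·w·L^4) / (384·E·I).
Convert to SI units:
  w = 3.973 kN/m = 3973 N/m
  E = 165.8 GPa = 1.658 × 10¹¹ Pa
Substitute:
  delta = (5 × 3973 × 5.686^4) / (384 × (1.658 × 10¹¹) × 0.0008572)
  delta = 0.0003805 m
Convert: delta = 0.0003805 m = 0.3805 mm
Final answer: delta = 0.3805 mm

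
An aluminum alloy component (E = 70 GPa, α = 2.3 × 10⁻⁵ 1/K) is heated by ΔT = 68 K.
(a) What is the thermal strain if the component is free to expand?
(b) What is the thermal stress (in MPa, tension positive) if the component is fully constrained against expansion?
(a) Free thermal strain ε_th = α·ΔT = (2.3 × 10⁻⁵) × 68 = 0.001564
(b) Fully constrained, the expansion is suppressed, so σ = -E·α·ΔT. Convert E = 70 GPa = 7 × 10¹⁰ Pa.
  σ = -(7 × 10¹⁰) × (2.3 × 10⁻⁵) × 68 = -1.095 × 10⁸ Pa = -109.5 MPa (compressive)
Final answer: (a) ε_th = 0.001564, (b) σ = -109.5 MPa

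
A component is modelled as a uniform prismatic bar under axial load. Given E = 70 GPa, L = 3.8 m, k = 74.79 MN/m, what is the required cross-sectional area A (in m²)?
Model: a uniform prismatic bar under axial load, so k = (A·E) / L.
Solve for A: A = (k·L) / E.
Convert to SI units:
  E = 70 GPa = 7 × 10¹⁰ Pa
  k = 74.79 MN/m = 7.479 × 10⁷ N/m
Substitute:
  A = ((7.479 × 10⁷) × 3.8) / (7 × 10¹⁰)
  A = 0.00406 m²
Final answer: A = 0.00406 m²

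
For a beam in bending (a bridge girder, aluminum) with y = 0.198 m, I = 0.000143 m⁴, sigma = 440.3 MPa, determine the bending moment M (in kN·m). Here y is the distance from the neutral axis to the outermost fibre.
Model: a beam in bending, so sigma = (M·y) / I.
Solve for M: M = (sigma·I) / y.
Convert to SI units:
  sigma = 440.3 MPa = 4.403 × 10⁸ Pa
Substitute:
  M = ((4.403 × 10⁸) × 0.000143) / 0.198
  M = 318000 N·m
Convert: M = 318000 N·m = 318 kN·m
Final answer: M = 318 kN·m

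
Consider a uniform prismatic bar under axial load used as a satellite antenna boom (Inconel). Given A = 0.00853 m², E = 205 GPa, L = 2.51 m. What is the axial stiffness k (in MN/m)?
Model: a uniform prismatic bar under axial load, so k = (A·E) / L.
Convert to SI units:
  E = 205 GPa = 2.05 × 10¹¹ Pa
Substitute:
  k = (0.00853 × (2.05 × 10¹¹)) / 2.51
  k = 6.967 × 10⁸ N/m
Convert: k = 6.967 × 10⁸ N/m = 696.7 MN/m
Final answer: k = 696.7 MN/m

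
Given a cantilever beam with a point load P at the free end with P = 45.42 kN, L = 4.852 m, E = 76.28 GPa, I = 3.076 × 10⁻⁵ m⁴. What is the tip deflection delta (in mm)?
Model: a cantilever beam with a point load P at the free end, so delta = (P·L^3) / (3·E·I).
Convert to SI units:
  P = 45.42 kN = 45420 N
  E = 76.28 GPa = 7.628 × 10¹⁰ Pa
Substitute:
  delta = (45420 × 4.852^3) / (3 × (7.628 × 10¹⁰) × (3.076 × 10⁻⁵))
  delta = 0.737 m
Convert: delta = 0.737 m = 737 mm
Final answer: delta = 737 mm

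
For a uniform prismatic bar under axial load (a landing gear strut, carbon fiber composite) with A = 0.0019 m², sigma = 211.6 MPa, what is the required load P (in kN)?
Model: a uniform prismatic bar under axial load, so sigma = P / A.
Solve for P: P = sigma·A.
Convert to SI units:
  sigma = 211.6 MPa = 2.116 × 10⁸ Pa
Substitute:
  P = (2.116 × 10⁸) × 0.0019
  P = 402000 N
Convert: P = 402000 N = 402 kN
Final answer: P = 402 kN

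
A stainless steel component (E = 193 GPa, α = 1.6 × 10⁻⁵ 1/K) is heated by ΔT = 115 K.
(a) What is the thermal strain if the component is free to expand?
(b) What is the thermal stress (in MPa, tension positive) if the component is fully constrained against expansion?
(a) Free thermal strain ε_th = α·ΔT = (1.6 × 10⁻⁵) × 115 = 0.00184
(b) Fully constrained, the expansion is suppressed, so σ = -E·α·ΔT. Convert E = 193 GPa = 1.93 × 10¹¹ Pa.
  σ = -(1.93 × 10¹¹) × (1.6 × 10⁻⁵) × 115 = -3.551 × 10⁸ Pa = -355.1 MPa (compressive)
Final answer: (a) ε_th = 0.00184, (b) σ = -355.1 MPa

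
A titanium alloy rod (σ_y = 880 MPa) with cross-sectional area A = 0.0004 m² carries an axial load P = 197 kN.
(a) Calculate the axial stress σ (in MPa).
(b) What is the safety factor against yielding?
(a) Axial stress σ = P/A. Convert P = 197 kN = 197000 N.
  σ = 197000 / 0.0004 = 4.925 × 10⁸ Pa = 492.5 MPa
(b) Safety factor SF = σ_y/σ = 880 / 492.5 = 1.787
Final answer: (a) σ = 492.5 MPa, (b) SF = 1.787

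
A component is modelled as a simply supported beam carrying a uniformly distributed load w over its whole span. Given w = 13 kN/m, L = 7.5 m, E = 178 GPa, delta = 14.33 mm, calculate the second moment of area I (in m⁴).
Model: a simply supported beam carrying a uniformly distributed load w over its whole span, so delta = (5·w·L^4) / (384·E·I).
Solve for I: I = (5·w·L^4) / (384·delta·E).
Convert to SI units:
  w = 13 kN/m = 13000 N/m
  E = 178 GPa = 1.78 × 10¹¹ Pa
  delta = 14.33 mm = 0.01433 m
Substitute:
  I = (5 × 13000 × 7.5^4) / (384 × 0.01433 × (1.78 × 10¹¹))
  I = 0.00021 m⁴
Final answer: I = 0.00021 m⁴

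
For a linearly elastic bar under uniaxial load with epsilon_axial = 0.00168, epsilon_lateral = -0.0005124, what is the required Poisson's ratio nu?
Model: a linearly elastic bar under uniaxial load, so epsilon_lateral = -nu·epsilon_axial.
Solve for nu: nu = -epsilon_lateral / epsilon_axial.
Substitute:
  nu = -(-0.0005124) / 0.00168
  nu = 0.305
Final answer: nu = 0.305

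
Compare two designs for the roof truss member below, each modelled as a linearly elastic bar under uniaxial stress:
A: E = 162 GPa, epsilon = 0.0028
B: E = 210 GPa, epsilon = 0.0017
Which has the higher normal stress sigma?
Model: a linearly elastic bar under uniaxial stress, so sigma = E·epsilon (SI units).
  A: sigma = (1.62 × 10¹¹) × 0.0028 = 4.536 × 10⁸ Pa = 453.6 MPa
  B: sigma = (2.1 × 10¹¹) × 0.0017 = 3.57 × 10⁸ Pa = 357 MPa
453.6 MPa > 357 MPa, so A is larger.
Final answer: A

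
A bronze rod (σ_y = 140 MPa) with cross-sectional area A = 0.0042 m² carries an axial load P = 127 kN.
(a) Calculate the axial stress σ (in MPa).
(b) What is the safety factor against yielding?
(a) Axial stress σ = P/A. Convert P = 127 kN = 127000 N.
  σ = 127000 / 0.0042 = 3.024 × 10⁷ Pa = 30.24 MPa
(b) Safety factor SF = σ_y/σ = 140 / 30.24 = 4.63
Final answer: (a) σ = 30.24 MPa, (b) SF = 4.63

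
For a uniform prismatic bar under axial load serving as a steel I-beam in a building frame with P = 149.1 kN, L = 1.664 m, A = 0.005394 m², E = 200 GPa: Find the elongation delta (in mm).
Model: a uniform prismatic bar under axial load, so delta = (P·L) / (A·E).
Convert to SI units:
  P = 149.1 kN = 149100 N
  E = 200 GPa = 2 × 10¹¹ Pa
Substitute:
  delta = (149100 × 1.664) / (0.005394 × (2 × 10¹¹))
  delta = 0.00023 m
Convert: delta = 0.00023 m = 0.23 mm
Final answer: delta = 0.23 mm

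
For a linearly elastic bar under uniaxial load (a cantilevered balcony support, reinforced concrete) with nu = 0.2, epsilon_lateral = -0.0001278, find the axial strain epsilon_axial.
Model: a linearly elastic bar under uniaxial load, so epsilon_lateral = -nu·epsilon_axial.
Solve for epsilon_axial: epsilon_axial = -epsilon_lateral / nu.
Substitute:
  epsilon_axial = -(-0.0001278) / 0.2
  epsilon_axial = 0.000639
Final answer: epsilon_axial = 0.000639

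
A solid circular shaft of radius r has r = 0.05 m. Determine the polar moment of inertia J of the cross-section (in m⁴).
Model: a solid circular shaft of radius r, so J = (π·r^4) / 2.
Substitute:
  J = (π × 0.05^4) / 2
  J = 9.817 × 10⁻⁶ m⁴
Final answer: J = 9.817 × 10⁻⁶ m⁴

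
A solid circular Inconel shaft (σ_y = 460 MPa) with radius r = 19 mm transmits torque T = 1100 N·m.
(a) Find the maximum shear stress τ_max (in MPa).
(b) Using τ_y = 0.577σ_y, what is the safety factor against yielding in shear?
(a) For a solid circular shaft, τ_max = T·r/J with J = π·r^4/2, i.e. τ_max = 2·T / (π·r^3). Convert r = 19 mm = 0.019 m.
  τ_max = (2 × 1100) / (π × 0.019^3) = 1.021 × 10⁸ Pa = 102.1 MPa
(b) τ_y = 0.577 × 460 = 265.42 MPa
  SF = τ_y/τ_max = 265.42 / 102.1 = 2.6
Final answer: (a) τ_max = 102.1 MPa, (b) SF = 2.6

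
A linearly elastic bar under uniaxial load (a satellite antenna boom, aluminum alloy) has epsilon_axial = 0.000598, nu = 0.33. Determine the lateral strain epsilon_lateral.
Model: a linearly elastic bar under uniaxial load, so epsilon_lateral = -nu·epsilon_axial.
Substitute:
  epsilon_lateral = -(0.33 × 0.000598)
  epsilon_lateral = -0.0001973
Final answer: epsilon_lateral = -0.0001973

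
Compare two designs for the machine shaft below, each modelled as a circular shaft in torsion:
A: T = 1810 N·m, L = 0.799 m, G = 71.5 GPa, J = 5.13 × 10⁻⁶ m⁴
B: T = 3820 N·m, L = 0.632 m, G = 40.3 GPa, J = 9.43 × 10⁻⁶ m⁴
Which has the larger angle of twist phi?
Model: a circular shaft in torsion, so phi = (T·L) / (G·J) (SI units).
  A: phi = (1810 × 0.799) / ((7.15 × 10¹⁰) × (5.13 × 10⁻⁶)) = 0.003943 rad = 0.2259°
  B: phi = (3820 × 0.632) / ((4.03 × 10¹⁰) × (9.43 × 10⁻⁶)) = 0.006353 rad = 0.364°
0.364° > 0.2259°, so B is larger.
Final answer: B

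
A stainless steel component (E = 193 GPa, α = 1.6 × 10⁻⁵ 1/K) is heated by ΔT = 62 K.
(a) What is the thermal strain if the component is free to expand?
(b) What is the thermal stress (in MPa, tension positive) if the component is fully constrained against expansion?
(a) Free thermal strain ε_th = α·ΔT = (1.6 × 10⁻⁵) × 62 = 0.000992
(b) Fully constrained, the expansion is suppressed, so σ = -E·α·ΔT. Convert E = 193 GPa = 1.93 × 10¹¹ Pa.
  σ = -(1.93 × 10¹¹) × (1.6 × 10⁻⁵) × 62 = -1.915 × 10⁸ Pa = -191.5 MPa (compressive)
Final answer: (a) ε_th = 0.000992, (b) σ = -191.5 MPa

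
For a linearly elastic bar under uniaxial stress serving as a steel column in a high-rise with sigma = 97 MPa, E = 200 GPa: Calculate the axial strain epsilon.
Model: a linearly elastic bar under uniaxial stress, so epsilon = sigma / E.
Convert to SI units:
  sigma = 97 MPa = 9.7 × 10⁷ Pa
  E = 200 GPa = 2 × 10¹¹ Pa
Substitute:
  epsilon = (9.7 × 10⁷) / (2 × 10¹¹)
  epsilon = 0.000485
Final answer: epsilon = 0.000485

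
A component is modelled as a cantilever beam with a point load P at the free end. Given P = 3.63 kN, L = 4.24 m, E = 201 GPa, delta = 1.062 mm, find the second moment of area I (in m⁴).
Model: a cantilever beam with a point load P at the free end, so delta = (P·L^3) / (3·E·I).
Solve for I: I = (P·L^3) / (3·delta·E).
Convert to SI units:
  P = 3.63 kN = 3630 N
  E = 201 GPa = 2.01 × 10¹¹ Pa
  delta = 1.062 mm = 0.001062 m
Substitute:
  I = (3630 × 4.24^3) / (3 × 0.001062 × (2.01 × 10¹¹))
  I = 0.0004321 m⁴
Final answer: I = 0.0004321 m⁴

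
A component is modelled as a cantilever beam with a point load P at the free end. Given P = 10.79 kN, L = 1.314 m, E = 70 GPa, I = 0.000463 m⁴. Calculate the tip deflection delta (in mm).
Model: a cantilever beam with a point load P at the free end, so delta = (P·L^3) / (3·E·I).
Convert to SI units:
  P = 10.79 kN = 10790 N
  E = 70 GPa = 7 × 10¹⁰ Pa
Substitute:
  delta = (10790 × 1.314^3) / (3 × (7 × 10¹⁰) × 0.000463)
  delta = 0.0002518 m
Convert: delta = 0.0002518 m = 0.2518 mm
Final answer: delta = 0.2518 mm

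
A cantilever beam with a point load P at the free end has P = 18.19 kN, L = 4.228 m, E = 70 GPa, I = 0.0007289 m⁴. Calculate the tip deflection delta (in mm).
Model: a cantilever beam with a point load P at the free end, so delta = (P·L^3) / (3·E·I).
Convert to SI units:
  P = 18.19 kN = 18190 N
  E = 70 GPa = 7 × 10¹⁰ Pa
Substitute:
  delta = (18190 × 4.228^3) / (3 × (7 × 10¹⁰) × 0.0007289)
  delta = 0.008982 m
Convert: delta = 0.008982 m = 8.982 mm
Final answer: delta = 8.982 mm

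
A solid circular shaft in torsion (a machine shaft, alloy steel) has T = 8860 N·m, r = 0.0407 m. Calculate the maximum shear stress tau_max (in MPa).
Model: a solid circular shaft in torsion, so tau_max = (2·T) / (π·r^3).
Substitute:
  tau_max = (2 × 8860) / (π × 0.0407^3)
  tau_max = 8.366 × 10⁷ Pa
Convert: tau_max = 8.366 × 10⁷ Pa = 83.66 MPa
Final answer: tau_max = 83.66 MPa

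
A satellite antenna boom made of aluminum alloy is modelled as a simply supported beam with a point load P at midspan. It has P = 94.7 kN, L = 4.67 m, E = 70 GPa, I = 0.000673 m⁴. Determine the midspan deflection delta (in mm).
Model: a simply supported beam with a point load P at midspan, so delta = (P·L^3) / (48·E·I).
Convert to SI units:
  P = 94.7 kN = 94700 N
  E = 70 GPa = 7 × 10¹⁰ Pa
Substitute:
  delta = (94700 × 4.67^3) / (48 × (7 × 10¹⁰) × 0.000673)
  delta = 0.004265 m
Convert: delta = 0.004265 m = 4.265 mm
Final answer: delta = 4.265 mm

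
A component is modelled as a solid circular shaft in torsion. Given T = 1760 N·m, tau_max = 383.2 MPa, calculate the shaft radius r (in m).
Model: a solid circular shaft in torsion, so tau_max = (2·T) / (π·r^3).
Solve for r: r = ((2·T) / (π·tau_max))^(1/3).
Convert to SI units:
  tau_max = 383.2 MPa = 3.832 × 10⁸ Pa
Substitute:
  r = ((2 × 1760) / (π × (3.832 × 10⁸)))^(1/3)
  r = 0.0143 m
Final answer: r = 0.0143 m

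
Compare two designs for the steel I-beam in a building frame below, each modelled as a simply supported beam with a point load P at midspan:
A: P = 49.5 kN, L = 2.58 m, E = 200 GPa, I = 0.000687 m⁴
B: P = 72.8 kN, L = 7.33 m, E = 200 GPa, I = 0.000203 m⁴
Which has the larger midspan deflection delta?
Model: a simply supported beam with a point load P at midspan, so delta = (P·L^3) / (48·E·I) (SI units).
  A: delta = (49500 × 2.58^3) / (48 × (2 × 10¹¹) × 0.000687) = 0.0001289 m = 0.1289 mm
  B: delta = (72800 × 7.33^3) / (48 × (2 × 10¹¹) × 0.000203) = 0.01471 m = 14.71 mm
14.71 mm > 0.1289 mm, so B is larger.
Final answer: B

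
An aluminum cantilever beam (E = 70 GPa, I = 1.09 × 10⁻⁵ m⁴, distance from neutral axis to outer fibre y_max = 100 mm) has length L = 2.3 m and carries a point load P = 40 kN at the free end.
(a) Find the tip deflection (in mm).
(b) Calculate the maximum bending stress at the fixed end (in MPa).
(a) Tip deflection of a cantilever with an end point load: δ = P·L^3 / (3·E·I). Convert P = 40 kN = 40000 N, E = 70 GPa = 7 × 10¹⁰ Pa.
  δ = (40000 × 2.3^3) / (3 × (7 × 10¹⁰) × (1.09 × 10⁻⁵)) = 0.2126 m = 212.6 mm
(b) Maximum bending moment at the fixed end: M = P·L = 40000 × 2.3 = 92000 N·m. Convert y_max = 100 mm = 0.1 m.
  σ = M·y_max / I = (92000 × 0.1) / (1.09 × 10⁻⁵) = 8.44 × 10⁸ Pa = 844 MPa
Final answer: (a) δ = 212.6 mm, (b) σ = 844 MPa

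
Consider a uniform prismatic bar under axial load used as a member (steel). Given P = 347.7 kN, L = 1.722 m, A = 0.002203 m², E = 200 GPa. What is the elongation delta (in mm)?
Model: a uniform prismatic bar under axial load, so delta = (P·L) / (A·E).
Convert to SI units:
  P = 347.7 kN = 347700 N
  E = 200 GPa = 2 × 10¹¹ Pa
Substitute:
  delta = (347700 × 1.722) / (0.002203 × (2 × 10¹¹))
  delta = 0.001359 m
Convert: delta = 0.001359 m = 1.359 mm
Final answer: delta = 1.359 mm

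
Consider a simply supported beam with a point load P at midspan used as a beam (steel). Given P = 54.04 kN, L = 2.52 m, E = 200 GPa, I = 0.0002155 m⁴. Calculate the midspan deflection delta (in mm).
Model: a simply supported beam with a point load P at midspan, so delta = (P·L^3) / (48·E·I).
Convert to SI units:
  P = 54.04 kN = 54040 N
  E = 200 GPa = 2 × 10¹¹ Pa
Substitute:
  delta = (54040 × 2.52^3) / (48 × (2 × 10¹¹) × 0.0002155)
  delta = 0.000418 m
Convert: delta = 0.000418 m = 0.418 mm
Final answer: delta = 0.418 mm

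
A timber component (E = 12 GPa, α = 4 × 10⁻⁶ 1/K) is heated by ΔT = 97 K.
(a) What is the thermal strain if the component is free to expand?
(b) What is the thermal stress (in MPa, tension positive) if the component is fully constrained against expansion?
(a) Free thermal strain ε_th = α·ΔT = (4 × 10⁻⁶) × 97 = 0.000388
(b) Fully constrained, the expansion is suppressed, so σ = -E·α·ΔT. Convert E = 12 GPa = 1.2 × 10¹⁰ Pa.
  σ = -(1.2 × 10¹⁰) × (4 × 10⁻⁶) × 97 = -4.656 × 10⁶ Pa = -4.656 MPa (compressive)
Final answer: (a) ε_th = 0.000388, (b) σ = -4.656 MPa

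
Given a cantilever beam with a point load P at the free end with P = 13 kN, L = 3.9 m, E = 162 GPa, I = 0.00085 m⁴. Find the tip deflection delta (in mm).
Model: a cantilever beam with a point load P at the free end, so delta = (P·L^3) / (3·E·I).
Convert to SI units:
  P = 13 kN = 13000 N
  E = 162 GPa = 1.62 × 10¹¹ Pa
Substitute:
  delta = (13000 × 3.9^3) / (3 × (1.62 × 10¹¹) × 0.00085)
  delta = 0.001867 m
Convert: delta = 0.001867 m = 1.867 mm
Final answer: delta = 1.867 mm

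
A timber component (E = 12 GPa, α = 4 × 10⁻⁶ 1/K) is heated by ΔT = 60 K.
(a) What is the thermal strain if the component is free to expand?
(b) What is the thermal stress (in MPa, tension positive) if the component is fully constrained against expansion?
(a) Free thermal strain ε_th = α·ΔT = (4 × 10⁻⁶) × 60 = 0.00024
(b) Fully constrained, the expansion is suppressed, so σ = -E·α·ΔT. Convert E = 12 GPa = 1.2 × 10¹⁰ Pa.
  σ = -(1.2 × 10¹⁰) × (4 × 10⁻⁶) × 60 = -2.88 × 10⁶ Pa = -2.88 MPa (compressive)
Final answer: (a) ε_th = 0.00024, (b) σ = -2.88 MPa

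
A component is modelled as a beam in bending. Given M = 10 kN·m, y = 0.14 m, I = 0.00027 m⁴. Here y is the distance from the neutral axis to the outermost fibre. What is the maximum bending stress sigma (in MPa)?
Model: a beam in bending, so sigma = (M·y) / I.
Convert to SI units:
  M = 10 kN·m = 10000 N·m
Substitute:
  sigma = (10000 × 0.14) / 0.00027
  sigma = 5.185 × 10⁶ Pa
Convert: sigma = 5.185 × 10⁶ Pa = 5.185 MPa
Final answer: sigma = 5.185 MPa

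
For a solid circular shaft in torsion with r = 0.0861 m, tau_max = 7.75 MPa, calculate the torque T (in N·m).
Model: a solid circular shaft in torsion, so tau_max = (2·T) / (π·r^3).
Solve for T: T = (π·tau_max·r^3) / 2.
Convert to SI units:
  tau_max = 7.75 MPa = 7.75 × 10⁶ Pa
Substitute:
  T = (π × (7.75 × 10⁶) × 0.0861^3) / 2
  T = 7770 N·m
Final answer: T = 7770 N·m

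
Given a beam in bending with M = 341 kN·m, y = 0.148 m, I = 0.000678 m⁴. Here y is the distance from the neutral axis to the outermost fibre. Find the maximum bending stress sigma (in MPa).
Model: a beam in bending, so sigma = (M·y) / I.
Convert to SI units:
  M = 341 kN·m = 341000 N·m
Substitute:
  sigma = (341000 × 0.148) / 0.000678
  sigma = 7.444 × 10⁷ Pa
Convert: sigma = 7.444 × 10⁷ Pa = 74.44 MPa
Final answer: sigma = 74.44 MPa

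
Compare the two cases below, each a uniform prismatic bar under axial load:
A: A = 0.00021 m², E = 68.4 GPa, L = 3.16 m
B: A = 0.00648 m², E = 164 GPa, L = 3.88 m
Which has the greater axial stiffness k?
Model: a uniform prismatic bar under axial load, so k = (A·E) / L (SI units).
  A: k = (0.00021 × (6.84 × 10¹⁰)) / 3.16 = 4.546 × 10⁶ N/m = 4.546 MN/m
  B: k = (0.00648 × (1.64 × 10¹¹)) / 3.88 = 2.739 × 10⁸ N/m = 273.9 MN/m
273.9 MN/m > 4.546 MN/m, so B is larger.
Final answer: B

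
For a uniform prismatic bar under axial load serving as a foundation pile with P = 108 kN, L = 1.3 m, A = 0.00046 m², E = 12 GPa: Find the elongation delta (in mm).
Model: a uniform prismatic bar under axial load, so delta = (P·L) / (A·E).
Convert to SI units:
  P = 108 kN = 108000 N
  E = 12 GPa = 1.2 × 10¹⁰ Pa
Substitute:
  delta = (108000 × 1.3) / (0.00046 × (1.2 × 10¹⁰))
  delta = 0.02543 m
Convert: delta = 0.02543 m = 25.43 mm
Final answer: delta = 25.43 mm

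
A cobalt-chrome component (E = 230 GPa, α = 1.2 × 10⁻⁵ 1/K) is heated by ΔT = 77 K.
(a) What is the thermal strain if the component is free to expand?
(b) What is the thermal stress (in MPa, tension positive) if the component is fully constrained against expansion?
(a) Free thermal strain ε_th = α·ΔT = (1.2 × 10⁻⁵) × 77 = 0.000924
(b) Fully constrained, the expansion is suppressed, so σ = -E·α·ΔT. Convert E = 230 GPa = 2.3 × 10¹¹ Pa.
  σ = -(2.3 × 10¹¹) × (1.2 × 10⁻⁵) × 77 = -2.125 × 10⁸ Pa = -212.5 MPa (compressive)
Final answer: (a) ε_th = 0.000924, (b) σ = -212.5 MPa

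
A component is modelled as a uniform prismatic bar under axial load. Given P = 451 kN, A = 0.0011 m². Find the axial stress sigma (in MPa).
Model: a uniform prismatic bar under axial load, so sigma = P / A.
Convert to SI units:
  P = 451 kN = 451000 N
Substitute:
  sigma = 451000 / 0.0011
  sigma = 4.1 × 10⁸ Pa
Convert: sigma = 4.1 × 10⁸ Pa = 410 MPa
Final answer: sigma = 410 MPa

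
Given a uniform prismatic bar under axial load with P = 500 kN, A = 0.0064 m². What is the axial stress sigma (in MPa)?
Model: a uniform prismatic bar under axial load, so sigma = P / A.
Convert to SI units:
  P = 500 kN = 500000 N
Substitute:
  sigma = 500000 / 0.0064
  sigma = 7.812 × 10⁷ Pa
Convert: sigma = 7.812 × 10⁷ Pa = 78.12 MPa
Final answer: sigma = 78.12 MPa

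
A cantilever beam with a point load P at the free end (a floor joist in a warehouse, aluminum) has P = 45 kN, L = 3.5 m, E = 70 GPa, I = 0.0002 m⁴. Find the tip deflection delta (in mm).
Model: a cantilever beam with a point load P at the free end, so delta = (P·L^3) / (3·E·I).
Convert to SI units:
  P = 45 kN = 45000 N
  E = 70 GPa = 7 × 10¹⁰ Pa
Substitute:
  delta = (45000 × 3.5^3) / (3 × (7 × 10¹⁰) × 0.0002)
  delta = 0.04594 m
Convert: delta = 0.04594 m = 45.94 mm
Final answer: delta = 45.94 mm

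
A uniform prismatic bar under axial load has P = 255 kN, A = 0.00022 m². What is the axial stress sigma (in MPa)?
Model: a uniform prismatic bar under axial load, so sigma = P / A.
Convert to SI units:
  P = 255 kN = 255000 N
Substitute:
  sigma = 255000 / 0.00022
  sigma = 1.159 × 10⁹ Pa
Convert: sigma = 1.159 × 10⁹ Pa = 1159 MPa
Final answer: sigma = 1159 MPa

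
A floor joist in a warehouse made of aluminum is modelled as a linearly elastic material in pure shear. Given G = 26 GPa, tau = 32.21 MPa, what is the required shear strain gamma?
Model: a linearly elastic material in pure shear, so tau = G·gamma.
Solve for gamma: gamma = tau / G.
Convert to SI units:
  G = 26 GPa = 2.6 × 10¹⁰ Pa
  tau = 32.21 MPa = 3.221 × 10⁷ Pa
Substitute:
  gamma = (3.221 × 10⁷) / (2.6 × 10¹⁰)
  gamma = 0.001239
Final answer: gamma = 0.001239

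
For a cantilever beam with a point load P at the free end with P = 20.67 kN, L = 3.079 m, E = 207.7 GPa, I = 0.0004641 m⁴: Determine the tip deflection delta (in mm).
Model: a cantilever beam with a point load P at the free end, so delta = (P·L^3) / (3·E·I).
Convert to SI units:
  P = 20.67 kN = 20670 N
  E = 207.7 GPa = 2.077 × 10¹¹ Pa
Substitute:
  delta = (20670 × 3.079^3) / (3 × (2.077 × 10¹¹) × 0.0004641)
  delta = 0.002086 m
Convert: delta = 0.002086 m = 2.086 mm
Final answer: delta = 2.086 mm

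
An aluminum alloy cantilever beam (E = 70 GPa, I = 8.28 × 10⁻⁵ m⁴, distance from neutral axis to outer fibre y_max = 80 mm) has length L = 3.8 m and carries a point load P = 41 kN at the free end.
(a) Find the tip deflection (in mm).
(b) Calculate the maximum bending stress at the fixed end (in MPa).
(a) Tip deflection of a cantilever with an end point load: δ = P·L^3 / (3·E·I). Convert P = 41 kN = 41000 N, E = 70 GPa = 7 × 10¹⁰ Pa.
  δ = (41000 × 3.8^3) / (3 × (7 × 10¹⁰) × (8.28 × 10⁻⁵)) = 0.1294 m = 129.4 mm
(b) Maximum bending moment at the fixed end: M = P·L = 41000 × 3.8 = 155800 N·m. Convert y_max = 80 mm = 0.08 m.
  σ = M·y_max / I = (155800 × 0.08) / (8.28 × 10⁻⁵) = 1.505 × 10⁸ Pa = 150.5 MPa
Final answer: (a) δ = 129.4 mm, (b) σ = 150.5 MPa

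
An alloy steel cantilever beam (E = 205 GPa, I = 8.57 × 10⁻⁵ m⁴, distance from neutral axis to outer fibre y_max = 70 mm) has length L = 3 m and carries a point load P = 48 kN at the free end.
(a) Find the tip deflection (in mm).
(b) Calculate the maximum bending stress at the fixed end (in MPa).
(a) Tip deflection of a cantilever with an end point load: δ = P·L^3 / (3·E·I). Convert P = 48 kN = 48000 N, E = 205 GPa = 2.05 × 10¹¹ Pa.
  δ = (48000 × 3^3) / (3 × (2.05 × 10¹¹) × (8.57 × 10⁻⁵)) = 0.02459 m = 24.59 mm
(b) Maximum bending moment at the fixed end: M = P·L = 48000 × 3 = 144000 N·m. Convert y_max = 70 mm = 0.07 m.
  σ = M·y_max / I = (144000 × 0.07) / (8.57 × 10⁻⁵) = 1.176 × 10⁸ Pa = 117.6 MPa
Final answer: (a) δ = 24.59 mm, (b) σ = 117.6 MPa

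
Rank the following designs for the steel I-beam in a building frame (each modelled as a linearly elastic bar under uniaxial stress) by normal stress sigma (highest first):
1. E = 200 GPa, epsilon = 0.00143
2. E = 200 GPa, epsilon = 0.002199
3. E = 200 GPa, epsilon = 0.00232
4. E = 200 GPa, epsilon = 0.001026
Model: a linearly elastic bar under uniaxial stress, so sigma = E·epsilon (SI units).
  Case 1: sigma = (2 × 10¹¹) × 0.00143 = 2.86 × 10⁸ Pa = 286 MPa
  Case 2: sigma = (2 × 10¹¹) × 0.002199 = 4.398 × 10⁸ Pa = 439.8 MPa
  Case 3: sigma = (2 × 10¹¹) × 0.00232 = 4.64 × 10⁸ Pa = 464 MPa
  Case 4: sigma = (2 × 10¹¹) × 0.001026 = 2.052 × 10⁸ Pa = 205.2 MPa
Ordering: 464 MPa (case 3) > 439.8 MPa (case 2) > 286 MPa (case 1) > 205.2 MPa (case 4)
Final answer: 3, 2, 1, 4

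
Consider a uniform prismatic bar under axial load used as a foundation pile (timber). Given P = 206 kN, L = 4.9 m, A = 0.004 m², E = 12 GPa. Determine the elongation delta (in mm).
Model: a uniform prismatic bar under axial load, so delta = (P·L) / (A·E).
Convert to SI units:
  P = 206 kN = 206000 N
  E = 12 GPa = 1.2 × 10¹⁰ Pa
Substitute:
  delta = (206000 × 4.9) / (0.004 × (1.2 × 10¹⁰))
  delta = 0.02103 m
Convert: delta = 0.02103 m = 21.03 mm
Final answer: delta = 21.03 mm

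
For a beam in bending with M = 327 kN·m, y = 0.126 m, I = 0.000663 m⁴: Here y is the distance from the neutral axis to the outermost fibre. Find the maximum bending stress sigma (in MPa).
Model: a beam in bending, so sigma = (M·y) / I.
Convert to SI units:
  M = 327 kN·m = 327000 N·m
Substitute:
  sigma = (327000 × 0.126) / 0.000663
  sigma = 6.214 × 10⁷ Pa
Convert: sigma = 6.214 × 10⁷ Pa = 62.14 MPa
Final answer: sigma = 62.14 MPa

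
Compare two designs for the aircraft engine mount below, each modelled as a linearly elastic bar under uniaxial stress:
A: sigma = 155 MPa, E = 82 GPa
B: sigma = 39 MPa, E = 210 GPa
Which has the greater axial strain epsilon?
Model: a linearly elastic bar under uniaxial stress, so epsilon = sigma / E (SI units).
  A: epsilon = (1.55 × 10⁸) / (8.2 × 10¹⁰) = 0.00189
  B: epsilon = (3.9 × 10⁷) / (2.1 × 10¹¹) = 0.0001857
0.00189 > 0.0001857, so A is larger.
Final answer: A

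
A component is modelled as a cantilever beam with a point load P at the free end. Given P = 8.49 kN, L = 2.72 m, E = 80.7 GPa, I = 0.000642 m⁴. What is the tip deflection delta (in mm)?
Model: a cantilever beam with a point load P at the free end, so delta = (P·L^3) / (3·E·I).
Convert to SI units:
  P = 8.49 kN = 8490 N
  E = 80.7 GPa = 8.07 × 10¹⁰ Pa
Substitute:
  delta = (8490 × 2.72^3) / (3 × (8.07 × 10¹⁰) × 0.000642)
  delta = 0.001099 m
Convert: delta = 0.001099 m = 1.099 mm
Final answer: delta = 1.099 mm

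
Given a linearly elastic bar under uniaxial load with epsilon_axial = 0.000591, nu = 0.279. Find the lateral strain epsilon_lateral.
Model: a linearly elastic bar under uniaxial load, so epsilon_lateral = -nu·epsilon_axial.
Substitute:
  epsilon_lateral = -(0.279 × 0.000591)
  epsilon_lateral = -0.0001649
Final answer: epsilon_lateral = -0.0001649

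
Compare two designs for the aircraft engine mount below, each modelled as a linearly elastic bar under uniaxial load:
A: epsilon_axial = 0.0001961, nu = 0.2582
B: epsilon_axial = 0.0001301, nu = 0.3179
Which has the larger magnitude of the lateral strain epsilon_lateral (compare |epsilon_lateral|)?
Model: a linearly elastic bar under uniaxial load, so epsilon_lateral = -nu·epsilon_axial (SI units).
  A: epsilon_lateral = -(0.2582 × 0.0001961) = -5.063 × 10⁻⁵
  B: epsilon_lateral = -(0.3179 × 0.0001301) = -4.136 × 10⁻⁵
|epsilon_lateral|: A = 5.063 × 10⁻⁵, B = 4.136 × 10⁻⁵, so A is larger in magnitude.
Final answer: A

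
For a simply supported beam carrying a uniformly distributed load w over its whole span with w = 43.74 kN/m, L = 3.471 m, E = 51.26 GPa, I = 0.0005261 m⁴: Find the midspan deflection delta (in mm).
Model: a simply supported beam carrying a uniformly distributed load w over its whole span, so delta = (5·w·L^4) / (384·E·I).
Convert to SI units:
  w = 43.74 kN/m = 43740 N/m
  E = 51.26 GPa = 5.126 × 10¹⁰ Pa
Substitute:
  delta = (5 × 43740 × 3.471^4) / (384 × (5.126 × 10¹⁰) × 0.0005261)
  delta = 0.003065 m
Convert: delta = 0.003065 m = 3.065 mm
Final answer: delta = 3.065 mm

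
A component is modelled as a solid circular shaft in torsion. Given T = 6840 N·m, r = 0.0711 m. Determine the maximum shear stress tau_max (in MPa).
Model: a solid circular shaft in torsion, so tau_max = (2·T) / (π·r^3).
Substitute:
  tau_max = (2 × 6840) / (π × 0.0711^3)
  tau_max = 1.212 × 10⁷ Pa
Convert: tau_max = 1.212 × 10⁷ Pa = 12.12 MPa
Final answer: tau_max = 12.12 MPa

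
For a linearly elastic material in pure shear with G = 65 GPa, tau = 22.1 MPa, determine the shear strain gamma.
Model: a linearly elastic material in pure shear, so tau = G·gamma.
Solve for gamma: gamma = tau / G.
Convert to SI units:
  G = 65 GPa = 6.5 × 10¹⁰ Pa
  tau = 22.1 MPa = 2.21 × 10⁷ Pa
Substitute:
  gamma = (2.21 × 10⁷) / (6.5 × 10¹⁰)
  gamma = 0.00034
Final answer: gamma = 0.00034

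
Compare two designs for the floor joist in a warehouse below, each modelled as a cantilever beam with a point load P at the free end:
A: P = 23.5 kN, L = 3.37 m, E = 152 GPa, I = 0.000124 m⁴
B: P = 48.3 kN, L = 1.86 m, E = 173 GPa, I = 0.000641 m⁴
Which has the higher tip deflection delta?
Model: a cantilever beam with a point load P at the free end, so delta = (P·L^3) / (3·E·I) (SI units).
  A: delta = (23500 × 3.37^3) / (3 × (1.52 × 10¹¹) × 0.000124) = 0.01591 m = 15.91 mm
  B: delta = (48300 × 1.86^3) / (3 × (1.73 × 10¹¹) × 0.000641) = 0.0009342 m = 0.9342 mm
15.91 mm > 0.9342 mm, so A is larger.
Final answer: A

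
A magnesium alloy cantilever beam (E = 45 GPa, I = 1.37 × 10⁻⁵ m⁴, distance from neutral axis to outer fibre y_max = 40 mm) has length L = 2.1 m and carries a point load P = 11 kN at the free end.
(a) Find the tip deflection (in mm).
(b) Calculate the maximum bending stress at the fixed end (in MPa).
(a) Tip deflection of a cantilever with an end point load: δ = P·L^3 / (3·E·I). Convert P = 11 kN = 11000 N, E = 45 GPa = 4.5 × 10¹⁰ Pa.
  δ = (11000 × 2.1^3) / (3 × (4.5 × 10¹⁰) × (1.37 × 10⁻⁵)) = 0.05508 m = 55.08 mm
(b) Maximum bending moment at the fixed end: M = P·L = 11000 × 2.1 = 23100 N·m. Convert y_max = 40 mm = 0.04 m.
  σ = M·y_max / I = (23100 × 0.04) / (1.37 × 10⁻⁵) = 6.745 × 10⁷ Pa = 67.45 MPa
Final answer: (a) δ = 55.08 mm, (b) σ = 67.45 MPa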